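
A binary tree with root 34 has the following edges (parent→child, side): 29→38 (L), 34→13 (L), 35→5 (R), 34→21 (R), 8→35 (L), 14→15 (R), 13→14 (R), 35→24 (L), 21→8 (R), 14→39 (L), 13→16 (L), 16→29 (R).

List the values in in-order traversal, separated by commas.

In-order visits the left subtree, then the node, then the right subtree.
At 34: go left to 13.
  At 13: go left to 16.
    At 16: no left child.
    Visit 16.
    At 16: go right to 29.
      At 29: go left to 38.
        38 is a leaf — visit 38.
      Visit 29.
      At 29: no right child.
  Visit 13.
  At 13: go right to 14.
    At 14: go left to 39.
      39 is a leaf — visit 39.
    Visit 14.
    At 14: go right to 15.
      15 is a leaf — visit 15.
Visit 34.
At 34: go right to 21.
  At 21: no left child.
  Visit 21.
  At 21: go right to 8.
    At 8: go left to 35.
      At 35: go left to 24.
        24 is a leaf — visit 24.
      Visit 35.
      At 35: go right to 5.
        5 is a leaf — visit 5.
    Visit 8.
    At 8: no right child.

16, 38, 29, 13, 39, 14, 15, 34, 21, 24, 35, 5, 8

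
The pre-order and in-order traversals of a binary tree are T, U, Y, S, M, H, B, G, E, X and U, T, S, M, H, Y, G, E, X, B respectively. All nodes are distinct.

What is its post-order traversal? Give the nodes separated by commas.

The first element of pre-order is the root; it splits in-order into left and right subtrees.
Root T: left subtree has 1 node {U}, right has 8 {S, M, H, Y, G, E, X, B}.
  Root Y: left subtree has 3 nodes {S, M, H}, right has 4 {G, E, X, B}.
    Root S: left subtree has 0 nodes { }, right has 2 {M, H}.
      Root M: left subtree has 0 nodes { }, right has 1 {H}.
    Root B: left subtree has 3 nodes {G, E, X}, right has 0 { }.
      Root G: left subtree has 0 nodes { }, right has 2 {E, X}.
        Root E: left subtree has 0 nodes { }, right has 1 {X}.

U, H, M, S, X, E, G, B, Y, T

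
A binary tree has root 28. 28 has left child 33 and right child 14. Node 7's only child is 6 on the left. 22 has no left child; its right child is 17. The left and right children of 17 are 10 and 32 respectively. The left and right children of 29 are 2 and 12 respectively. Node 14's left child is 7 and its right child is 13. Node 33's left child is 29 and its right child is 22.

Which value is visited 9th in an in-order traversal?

In-order visits the left subtree, then the node, then the right subtree.
At 28: go left to 33.
  At 33: go left to 29.
    At 29: go left to 2.
      2 is a leaf — visit 2.
    Visit 29.
    At 29: go right to 12.
      12 is a leaf — visit 12.
  Visit 33.
  At 33: go right to 22.
    At 22: no left child.
    Visit 22.
    At 22: go right to 17.
      At 17: go left to 10.
        10 is a leaf — visit 10.
      Visit 17.
      At 17: go right to 32.
        32 is a leaf — visit 32.
Visit 28.
At 28: go right to 14.
  At 14: go left to 7.
    At 7: go left to 6.
      6 is a leaf — visit 6.
    Visit 7.
    At 7: no right child.
  Visit 14.
  At 14: go right to 13.
    13 is a leaf — visit 13.
Full in-order sequence: 2, 29, 12, 33, 22, 10, 17, 32, 28, 6, 7, 14, 13.

28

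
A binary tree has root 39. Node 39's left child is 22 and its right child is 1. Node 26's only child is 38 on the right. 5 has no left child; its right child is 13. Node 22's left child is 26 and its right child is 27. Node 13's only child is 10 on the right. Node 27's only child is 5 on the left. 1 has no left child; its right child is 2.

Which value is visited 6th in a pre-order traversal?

Pre-order visits the node, then its left subtree, then its right subtree.
Visit 39.
At 39: go left to 22.
  Visit 22.
  At 22: go left to 26.
    Visit 26.
    At 26: no left child.
    At 26: go right to 38.
      38 is a leaf — visit 38.
  At 22: go right to 27.
    Visit 27.
    At 27: go left to 5.
      Visit 5.
      At 5: no left child.
      At 5: go right to 13.
        Visit 13.
        At 13: no left child.
        At 13: go right to 10.
          10 is a leaf — visit 10.
    At 27: no right child.
At 39: go right to 1.
  Visit 1.
  At 1: no left child.
  At 1: go right to 2.
    2 is a leaf — visit 2.
Full pre-order sequence: 39, 22, 26, 38, 27, 5, 13, 10, 1, 2.

5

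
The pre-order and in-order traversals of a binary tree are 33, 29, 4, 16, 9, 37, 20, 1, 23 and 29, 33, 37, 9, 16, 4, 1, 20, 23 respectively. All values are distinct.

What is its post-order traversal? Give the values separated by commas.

29, 37, 9, 16, 1, 23, 20, 4, 33

The first element of pre-order is the root; it splits in-order into left and right subtrees.
Root 33: left subtree has 1 node {29}, right has 7 {37, 9, 16, 4, 1, 20, 23}.
  Root 4: left subtree has 3 nodes {37, 9, 16}, right has 3 {1, 20, 23}.
    Root 16: left subtree has 2 nodes {37, 9}, right has 0 { }.
      Root 9: left subtree has 1 node {37}, right has 0 { }.
    Root 20: left subtree has 1 node {1}, right has 1 {23}.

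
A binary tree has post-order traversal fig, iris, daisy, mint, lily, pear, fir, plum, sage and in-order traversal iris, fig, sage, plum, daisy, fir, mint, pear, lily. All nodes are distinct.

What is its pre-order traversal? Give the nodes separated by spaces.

sage iris fig plum fir daisy pear mint lily

The last element of post-order is the root; it splits in-order into left and right subtrees.
Root sage: left subtree has 2 nodes {iris, fig}, right has 6 {plum, daisy, fir, mint, pear, lily}.
  Root iris: left subtree has 0 nodes { }, right has 1 {fig}.
  Root plum: left subtree has 0 nodes { }, right has 5 {daisy, fir, mint, pear, lily}.
    Root fir: left subtree has 1 node {daisy}, right has 3 {mint, pear, lily}.
      Root pear: left subtree has 1 node {mint}, right has 1 {lily}.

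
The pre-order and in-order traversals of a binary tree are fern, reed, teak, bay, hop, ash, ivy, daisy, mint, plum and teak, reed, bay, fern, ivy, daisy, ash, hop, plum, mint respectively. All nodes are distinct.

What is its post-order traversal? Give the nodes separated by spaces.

teak bay reed daisy ivy ash plum mint hop fern

The first element of pre-order is the root; it splits in-order into left and right subtrees.
Root fern: left subtree has 3 nodes {teak, reed, bay}, right has 6 {ivy, daisy, ash, hop, plum, mint}.
  Root reed: left subtree has 1 node {teak}, right has 1 {bay}.
  Root hop: left subtree has 3 nodes {ivy, daisy, ash}, right has 2 {plum, mint}.
    Root ash: left subtree has 2 nodes {ivy, daisy}, right has 0 { }.
      Root ivy: left subtree has 0 nodes { }, right has 1 {daisy}.
    Root mint: left subtree has 1 node {plum}, right has 0 { }.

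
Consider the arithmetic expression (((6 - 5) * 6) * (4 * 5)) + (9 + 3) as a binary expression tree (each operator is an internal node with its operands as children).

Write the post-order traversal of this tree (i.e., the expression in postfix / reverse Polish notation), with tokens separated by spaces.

Post-order on an expression tree gives postfix notation: for each operator, emit left operand, right operand, then the operator.

6 5 - 6 * 4 5 * * 9 3 + +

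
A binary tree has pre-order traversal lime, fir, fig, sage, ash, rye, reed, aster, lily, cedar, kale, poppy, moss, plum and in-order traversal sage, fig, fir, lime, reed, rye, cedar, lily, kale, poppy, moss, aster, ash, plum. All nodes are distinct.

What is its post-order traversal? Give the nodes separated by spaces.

sage fig fir reed cedar moss poppy kale lily aster rye plum ash lime

The first element of pre-order is the root; it splits in-order into left and right subtrees.
Root lime: left subtree has 3 nodes {sage, fig, fir}, right has 10 {reed, rye, cedar, lily, kale, poppy, moss, aster, ash, plum}.
  Root fir: left subtree has 2 nodes {sage, fig}, right has 0 { }.
    Root fig: left subtree has 1 node {sage}, right has 0 { }.
  Root ash: left subtree has 8 nodes {reed, rye, cedar, lily, kale, poppy, moss, aster}, right has 1 {plum}.
    Root rye: left subtree has 1 node {reed}, right has 6 {cedar, lily, kale, poppy, moss, aster}.
      Root aster: left subtree has 5 nodes {cedar, lily, kale, poppy, moss}, right has 0 { }.
        Root lily: left subtree has 1 node {cedar}, right has 3 {kale, poppy, moss}.
          Root kale: left subtree has 0 nodes { }, right has 2 {poppy, moss}.
            Root poppy: left subtree has 0 nodes { }, right has 1 {moss}.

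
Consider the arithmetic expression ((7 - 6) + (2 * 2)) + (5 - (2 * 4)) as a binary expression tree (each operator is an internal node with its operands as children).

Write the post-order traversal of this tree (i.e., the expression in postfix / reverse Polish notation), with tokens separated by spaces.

Post-order on an expression tree gives postfix notation: for each operator, emit left operand, right operand, then the operator.

7 6 - 2 2 * + 5 2 4 * - +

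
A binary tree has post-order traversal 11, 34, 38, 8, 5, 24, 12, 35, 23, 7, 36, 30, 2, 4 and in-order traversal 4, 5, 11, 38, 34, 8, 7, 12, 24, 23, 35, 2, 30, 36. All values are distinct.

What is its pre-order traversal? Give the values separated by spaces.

4 2 7 5 8 38 11 34 23 12 24 35 30 36

The last element of post-order is the root; it splits in-order into left and right subtrees.
Root 4: left subtree has 0 nodes { }, right has 13 {5, 11, 38, 34, 8, 7, 12, 24, 23, 35, 2, 30, 36}.
  Root 2: left subtree has 10 nodes {5, 11, 38, 34, 8, 7, 12, 24, 23, 35}, right has 2 {30, 36}.
    Root 7: left subtree has 5 nodes {5, 11, 38, 34, 8}, right has 4 {12, 24, 23, 35}.
      Root 5: left subtree has 0 nodes { }, right has 4 {11, 38, 34, 8}.
        Root 8: left subtree has 3 nodes {11, 38, 34}, right has 0 { }.
          Root 38: left subtree has 1 node {11}, right has 1 {34}.
      Root 23: left subtree has 2 nodes {12, 24}, right has 1 {35}.
        Root 12: left subtree has 0 nodes { }, right has 1 {24}.
    Root 30: left subtree has 0 nodes { }, right has 1 {36}.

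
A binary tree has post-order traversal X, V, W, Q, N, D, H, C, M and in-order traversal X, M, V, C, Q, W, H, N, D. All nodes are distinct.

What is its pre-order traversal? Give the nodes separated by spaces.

M X C V H Q W D N

The last element of post-order is the root; it splits in-order into left and right subtrees.
Root M: left subtree has 1 node {X}, right has 7 {V, C, Q, W, H, N, D}.
  Root C: left subtree has 1 node {V}, right has 5 {Q, W, H, N, D}.
    Root H: left subtree has 2 nodes {Q, W}, right has 2 {N, D}.
      Root Q: left subtree has 0 nodes { }, right has 1 {W}.
      Root D: left subtree has 1 node {N}, right has 0 { }.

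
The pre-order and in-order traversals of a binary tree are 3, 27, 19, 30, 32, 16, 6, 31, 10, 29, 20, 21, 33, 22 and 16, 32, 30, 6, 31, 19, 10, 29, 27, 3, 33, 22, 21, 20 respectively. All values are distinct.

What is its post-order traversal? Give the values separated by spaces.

The first element of pre-order is the root; it splits in-order into left and right subtrees.
Root 3: left subtree has 9 nodes {16, 32, 30, 6, 31, 19, 10, 29, 27}, right has 4 {33, 22, 21, 20}.
  Root 27: left subtree has 8 nodes {16, 32, 30, 6, 31, 19, 10, 29}, right has 0 { }.
    Root 19: left subtree has 5 nodes {16, 32, 30, 6, 31}, right has 2 {10, 29}.
      Root 30: left subtree has 2 nodes {16, 32}, right has 2 {6, 31}.
        Root 32: left subtree has 1 node {16}, right has 0 { }.
        Root 6: left subtree has 0 nodes { }, right has 1 {31}.
      Root 10: left subtree has 0 nodes { }, right has 1 {29}.
  Root 20: left subtree has 3 nodes {33, 22, 21}, right has 0 { }.
    Root 21: left subtree has 2 nodes {33, 22}, right has 0 { }.
      Root 33: left subtree has 0 nodes { }, right has 1 {22}.

16 32 31 6 30 29 10 19 27 22 33 21 20 3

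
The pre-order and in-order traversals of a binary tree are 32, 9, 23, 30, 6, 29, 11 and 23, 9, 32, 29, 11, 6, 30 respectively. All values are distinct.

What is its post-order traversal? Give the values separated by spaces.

23 9 11 29 6 30 32

The first element of pre-order is the root; it splits in-order into left and right subtrees.
Root 32: left subtree has 2 nodes {23, 9}, right has 4 {29, 11, 6, 30}.
  Root 9: left subtree has 1 node {23}, right has 0 { }.
  Root 30: left subtree has 3 nodes {29, 11, 6}, right has 0 { }.
    Root 6: left subtree has 2 nodes {29, 11}, right has 0 { }.
      Root 29: left subtree has 0 nodes { }, right has 1 {11}.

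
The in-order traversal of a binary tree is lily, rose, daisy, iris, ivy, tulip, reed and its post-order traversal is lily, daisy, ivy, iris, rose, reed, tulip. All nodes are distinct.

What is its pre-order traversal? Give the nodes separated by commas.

The last element of post-order is the root; it splits in-order into left and right subtrees.
Root tulip: left subtree has 5 nodes {lily, rose, daisy, iris, ivy}, right has 1 {reed}.
  Root rose: left subtree has 1 node {lily}, right has 3 {daisy, iris, ivy}.
    Root iris: left subtree has 1 node {daisy}, right has 1 {ivy}.

tulip, rose, lily, iris, daisy, ivy, reed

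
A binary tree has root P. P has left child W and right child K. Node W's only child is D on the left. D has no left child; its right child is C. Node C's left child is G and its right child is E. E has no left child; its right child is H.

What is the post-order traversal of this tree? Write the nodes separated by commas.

Post-order visits the left subtree, then the right subtree, then the node.
At P: go left to W.
  At W: go left to D.
    At D: no left child.
    At D: go right to C.
      At C: go left to G.
        G is a leaf — visit G.
      At C: go right to E.
        At E: no left child.
        At E: go right to H.
          H is a leaf — visit H.
        Visit E.
      Visit C.
    Visit D.
  At W: no right child.
  Visit W.
At P: go right to K.
  K is a leaf — visit K.
Visit P.

G, H, E, C, D, W, K, P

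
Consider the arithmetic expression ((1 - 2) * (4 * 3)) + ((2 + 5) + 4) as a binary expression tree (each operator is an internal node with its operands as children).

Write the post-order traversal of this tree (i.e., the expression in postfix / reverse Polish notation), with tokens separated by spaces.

Post-order on an expression tree gives postfix notation: for each operator, emit left operand, right operand, then the operator.

1 2 - 4 3 * * 2 5 + 4 + +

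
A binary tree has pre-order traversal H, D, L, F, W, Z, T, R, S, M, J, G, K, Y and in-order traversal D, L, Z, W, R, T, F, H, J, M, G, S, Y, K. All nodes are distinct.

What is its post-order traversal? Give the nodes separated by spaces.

The first element of pre-order is the root; it splits in-order into left and right subtrees.
Root H: left subtree has 7 nodes {D, L, Z, W, R, T, F}, right has 6 {J, M, G, S, Y, K}.
  Root D: left subtree has 0 nodes { }, right has 6 {L, Z, W, R, T, F}.
    Root L: left subtree has 0 nodes { }, right has 5 {Z, W, R, T, F}.
      Root F: left subtree has 4 nodes {Z, W, R, T}, right has 0 { }.
        Root W: left subtree has 1 node {Z}, right has 2 {R, T}.
          Root T: left subtree has 1 node {R}, right has 0 { }.
  Root S: left subtree has 3 nodes {J, M, G}, right has 2 {Y, K}.
    Root M: left subtree has 1 node {J}, right has 1 {G}.
    Root K: left subtree has 1 node {Y}, right has 0 { }.

Z R T W F L D J G M Y K S H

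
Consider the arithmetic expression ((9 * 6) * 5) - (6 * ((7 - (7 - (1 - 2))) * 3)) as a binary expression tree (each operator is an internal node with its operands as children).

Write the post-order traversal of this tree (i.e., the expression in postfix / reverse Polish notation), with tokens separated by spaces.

9 6 * 5 * 6 7 7 1 2 - - - 3 * * -

Post-order on an expression tree gives postfix notation: for each operator, emit left operand, right operand, then the operator.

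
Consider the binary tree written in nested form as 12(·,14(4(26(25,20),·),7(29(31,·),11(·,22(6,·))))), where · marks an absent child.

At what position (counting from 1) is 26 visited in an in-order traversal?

3

In-order visits the left subtree, then the node, then the right subtree.
At 12: no left child.
Visit 12.
At 12: go right to 14.
  At 14: go left to 4.
    At 4: go left to 26.
      At 26: go left to 25.
        25 is a leaf — visit 25.
      Visit 26.
      At 26: go right to 20.
        20 is a leaf — visit 20.
    Visit 4.
    At 4: no right child.
  Visit 14.
  At 14: go right to 7.
    At 7: go left to 29.
      At 29: go left to 31.
        31 is a leaf — visit 31.
      Visit 29.
      At 29: no right child.
    Visit 7.
    At 7: go right to 11.
      At 11: no left child.
      Visit 11.
      At 11: go right to 22.
        At 22: go left to 6.
          6 is a leaf — visit 6.
        Visit 22.
        At 22: no right child.
Full in-order sequence: 12, 25, 26, 20, 4, 14, 31, 29, 7, 11, 6, 22.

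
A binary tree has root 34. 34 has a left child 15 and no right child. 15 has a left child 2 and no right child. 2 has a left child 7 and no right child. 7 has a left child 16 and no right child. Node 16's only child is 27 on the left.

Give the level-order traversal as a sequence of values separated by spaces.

Level-order visits nodes level by level from the root, left to right within each level.
Level 0: 34
Level 1: 15
Level 2: 2
Level 3: 7
Level 4: 16
Level 5: 27

34 15 2 7 16 27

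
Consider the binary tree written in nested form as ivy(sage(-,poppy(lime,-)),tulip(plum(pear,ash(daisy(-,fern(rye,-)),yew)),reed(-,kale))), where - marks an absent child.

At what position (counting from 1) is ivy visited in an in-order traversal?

4

In-order visits the left subtree, then the node, then the right subtree.
At ivy: go left to sage.
  At sage: no left child.
  Visit sage.
  At sage: go right to poppy.
    At poppy: go left to lime.
      lime is a leaf — visit lime.
    Visit poppy.
    At poppy: no right child.
Visit ivy.
At ivy: go right to tulip.
  At tulip: go left to plum.
    At plum: go left to pear.
      pear is a leaf — visit pear.
    Visit plum.
    At plum: go right to ash.
      At ash: go left to daisy.
        At daisy: no left child.
        Visit daisy.
        At daisy: go right to fern.
          At fern: go left to rye.
            rye is a leaf — visit rye.
          Visit fern.
          At fern: no right child.
      Visit ash.
      At ash: go right to yew.
        yew is a leaf — visit yew.
  Visit tulip.
  At tulip: go right to reed.
    At reed: no left child.
    Visit reed.
    At reed: go right to kale.
      kale is a leaf — visit kale.
Full in-order sequence: sage, lime, poppy, ivy, pear, plum, daisy, rye, fern, ash, yew, tulip, reed, kale.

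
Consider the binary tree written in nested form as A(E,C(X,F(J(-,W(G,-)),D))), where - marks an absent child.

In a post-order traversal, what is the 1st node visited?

E

Post-order visits the left subtree, then the right subtree, then the node.
At A: go left to E.
  E is a leaf — visit E.
At A: go right to C.
  At C: go left to X.
    X is a leaf — visit X.
  At C: go right to F.
    At F: go left to J.
      At J: no left child.
      At J: go right to W.
        At W: go left to G.
          G is a leaf — visit G.
        At W: no right child.
        Visit W.
      Visit J.
    At F: go right to D.
      D is a leaf — visit D.
    Visit F.
  Visit C.
Visit A.
Full post-order sequence: E, X, G, W, J, D, F, C, A.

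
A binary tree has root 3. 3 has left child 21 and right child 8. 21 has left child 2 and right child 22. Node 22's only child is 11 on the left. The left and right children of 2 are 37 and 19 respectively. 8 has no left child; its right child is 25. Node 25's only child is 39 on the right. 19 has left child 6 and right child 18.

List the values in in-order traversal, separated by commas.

37, 2, 6, 19, 18, 21, 11, 22, 3, 8, 25, 39

In-order visits the left subtree, then the node, then the right subtree.
At 3: go left to 21.
  At 21: go left to 2.
    At 2: go left to 37.
      37 is a leaf — visit 37.
    Visit 2.
    At 2: go right to 19.
      At 19: go left to 6.
        6 is a leaf — visit 6.
      Visit 19.
      At 19: go right to 18.
        18 is a leaf — visit 18.
  Visit 21.
  At 21: go right to 22.
    At 22: go left to 11.
      11 is a leaf — visit 11.
    Visit 22.
    At 22: no right child.
Visit 3.
At 3: go right to 8.
  At 8: no left child.
  Visit 8.
  At 8: go right to 25.
    At 25: no left child.
    Visit 25.
    At 25: go right to 39.
      39 is a leaf — visit 39.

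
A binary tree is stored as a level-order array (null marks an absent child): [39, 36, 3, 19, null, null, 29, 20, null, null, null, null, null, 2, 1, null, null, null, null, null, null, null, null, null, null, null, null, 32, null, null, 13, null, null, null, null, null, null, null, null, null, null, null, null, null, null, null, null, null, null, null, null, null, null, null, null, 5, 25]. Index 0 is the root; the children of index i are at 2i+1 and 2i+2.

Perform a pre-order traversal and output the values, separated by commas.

39, 36, 19, 20, 3, 29, 2, 32, 5, 25, 1, 13

Pre-order visits the node, then its left subtree, then its right subtree.
Visit 39.
At 39: go left to 36.
  Visit 36.
  At 36: go left to 19.
    Visit 19.
    At 19: go left to 20.
      20 is a leaf — visit 20.
    At 19: no right child.
  At 36: no right child.
At 39: go right to 3.
  Visit 3.
  At 3: no left child.
  At 3: go right to 29.
    Visit 29.
    At 29: go left to 2.
      Visit 2.
      At 2: go left to 32.
        Visit 32.
        At 32: go left to 5.
          5 is a leaf — visit 5.
        At 32: go right to 25.
          25 is a leaf — visit 25.
      At 2: no right child.
    At 29: go right to 1.
      Visit 1.
      At 1: no left child.
      At 1: go right to 13.
        13 is a leaf — visit 13.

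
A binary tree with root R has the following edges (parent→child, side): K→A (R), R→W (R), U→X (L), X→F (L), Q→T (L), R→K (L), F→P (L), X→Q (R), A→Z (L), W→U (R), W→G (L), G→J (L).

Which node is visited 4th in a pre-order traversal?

Pre-order visits the node, then its left subtree, then its right subtree.
Visit R.
At R: go left to K.
  Visit K.
  At K: no left child.
  At K: go right to A.
    Visit A.
    At A: go left to Z.
      Z is a leaf — visit Z.
    At A: no right child.
At R: go right to W.
  Visit W.
  At W: go left to G.
    Visit G.
    At G: go left to J.
      J is a leaf — visit J.
    At G: no right child.
  At W: go right to U.
    Visit U.
    At U: go left to X.
      Visit X.
      At X: go left to F.
        Visit F.
        At F: go left to P.
          P is a leaf — visit P.
        At F: no right child.
      At X: go right to Q.
        Visit Q.
        At Q: go left to T.
          T is a leaf — visit T.
        At Q: no right child.
    At U: no right child.
Full pre-order sequence: R, K, A, Z, W, G, J, U, X, F, P, Q, T.

Z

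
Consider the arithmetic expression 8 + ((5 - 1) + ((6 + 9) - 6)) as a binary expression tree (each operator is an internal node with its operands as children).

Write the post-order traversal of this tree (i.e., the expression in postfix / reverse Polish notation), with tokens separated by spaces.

8 5 1 - 6 9 + 6 - + +

Post-order on an expression tree gives postfix notation: for each operator, emit left operand, right operand, then the operator.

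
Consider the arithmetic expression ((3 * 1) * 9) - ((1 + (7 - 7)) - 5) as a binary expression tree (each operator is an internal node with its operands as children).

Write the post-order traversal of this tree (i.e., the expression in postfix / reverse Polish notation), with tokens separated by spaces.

Post-order on an expression tree gives postfix notation: for each operator, emit left operand, right operand, then the operator.

3 1 * 9 * 1 7 7 - + 5 - -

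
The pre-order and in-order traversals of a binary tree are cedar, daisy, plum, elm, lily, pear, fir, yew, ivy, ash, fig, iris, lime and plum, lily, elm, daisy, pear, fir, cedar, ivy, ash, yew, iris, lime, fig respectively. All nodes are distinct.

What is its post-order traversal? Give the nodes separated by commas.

lily, elm, plum, fir, pear, daisy, ash, ivy, lime, iris, fig, yew, cedar

The first element of pre-order is the root; it splits in-order into left and right subtrees.
Root cedar: left subtree has 6 nodes {plum, lily, elm, daisy, pear, fir}, right has 6 {ivy, ash, yew, iris, lime, fig}.
  Root daisy: left subtree has 3 nodes {plum, lily, elm}, right has 2 {pear, fir}.
    Root plum: left subtree has 0 nodes { }, right has 2 {lily, elm}.
      Root elm: left subtree has 1 node {lily}, right has 0 { }.
    Root pear: left subtree has 0 nodes { }, right has 1 {fir}.
  Root yew: left subtree has 2 nodes {ivy, ash}, right has 3 {iris, lime, fig}.
    Root ivy: left subtree has 0 nodes { }, right has 1 {ash}.
    Root fig: left subtree has 2 nodes {iris, lime}, right has 0 { }.
      Root iris: left subtree has 0 nodes { }, right has 1 {lime}.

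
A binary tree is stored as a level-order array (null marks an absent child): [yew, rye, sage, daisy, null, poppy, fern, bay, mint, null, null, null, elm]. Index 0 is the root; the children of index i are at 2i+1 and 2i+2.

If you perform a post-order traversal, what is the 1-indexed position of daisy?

3

Post-order visits the left subtree, then the right subtree, then the node.
At yew: go left to rye.
  At rye: go left to daisy.
    At daisy: go left to bay.
      bay is a leaf — visit bay.
    At daisy: go right to mint.
      mint is a leaf — visit mint.
    Visit daisy.
  At rye: no right child.
  Visit rye.
At yew: go right to sage.
  At sage: go left to poppy.
    At poppy: no left child.
    At poppy: go right to elm.
      elm is a leaf — visit elm.
    Visit poppy.
  At sage: go right to fern.
    fern is a leaf — visit fern.
  Visit sage.
Visit yew.
Full post-order sequence: bay, mint, daisy, rye, elm, poppy, fern, sage, yew.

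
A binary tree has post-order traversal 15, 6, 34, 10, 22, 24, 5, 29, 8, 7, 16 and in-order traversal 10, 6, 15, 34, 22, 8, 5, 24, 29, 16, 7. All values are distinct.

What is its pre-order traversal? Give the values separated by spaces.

16 8 22 10 34 6 15 29 5 24 7

The last element of post-order is the root; it splits in-order into left and right subtrees.
Root 16: left subtree has 9 nodes {10, 6, 15, 34, 22, 8, 5, 24, 29}, right has 1 {7}.
  Root 8: left subtree has 5 nodes {10, 6, 15, 34, 22}, right has 3 {5, 24, 29}.
    Root 22: left subtree has 4 nodes {10, 6, 15, 34}, right has 0 { }.
      Root 10: left subtree has 0 nodes { }, right has 3 {6, 15, 34}.
        Root 34: left subtree has 2 nodes {6, 15}, right has 0 { }.
          Root 6: left subtree has 0 nodes { }, right has 1 {15}.
    Root 29: left subtree has 2 nodes {5, 24}, right has 0 { }.
      Root 5: left subtree has 0 nodes { }, right has 1 {24}.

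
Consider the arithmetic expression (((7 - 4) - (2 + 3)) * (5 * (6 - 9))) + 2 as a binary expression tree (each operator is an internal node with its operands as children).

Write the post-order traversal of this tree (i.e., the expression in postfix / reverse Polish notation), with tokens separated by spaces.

7 4 - 2 3 + - 5 6 9 - * * 2 +

Post-order on an expression tree gives postfix notation: for each operator, emit left operand, right operand, then the operator.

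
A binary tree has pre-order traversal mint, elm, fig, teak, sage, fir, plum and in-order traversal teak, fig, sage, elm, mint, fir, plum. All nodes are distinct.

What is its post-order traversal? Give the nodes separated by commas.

The first element of pre-order is the root; it splits in-order into left and right subtrees.
Root mint: left subtree has 4 nodes {teak, fig, sage, elm}, right has 2 {fir, plum}.
  Root elm: left subtree has 3 nodes {teak, fig, sage}, right has 0 { }.
    Root fig: left subtree has 1 node {teak}, right has 1 {sage}.
  Root fir: left subtree has 0 nodes { }, right has 1 {plum}.

teak, sage, fig, elm, plum, fir, mint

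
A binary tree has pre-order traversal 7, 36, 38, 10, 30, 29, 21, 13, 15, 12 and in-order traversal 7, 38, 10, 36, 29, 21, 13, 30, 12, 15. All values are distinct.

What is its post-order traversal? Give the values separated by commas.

10, 38, 13, 21, 29, 12, 15, 30, 36, 7

The first element of pre-order is the root; it splits in-order into left and right subtrees.
Root 7: left subtree has 0 nodes { }, right has 9 {38, 10, 36, 29, 21, 13, 30, 12, 15}.
  Root 36: left subtree has 2 nodes {38, 10}, right has 6 {29, 21, 13, 30, 12, 15}.
    Root 38: left subtree has 0 nodes { }, right has 1 {10}.
    Root 30: left subtree has 3 nodes {29, 21, 13}, right has 2 {12, 15}.
      Root 29: left subtree has 0 nodes { }, right has 2 {21, 13}.
        Root 21: left subtree has 0 nodes { }, right has 1 {13}.
      Root 15: left subtree has 1 node {12}, right has 0 { }.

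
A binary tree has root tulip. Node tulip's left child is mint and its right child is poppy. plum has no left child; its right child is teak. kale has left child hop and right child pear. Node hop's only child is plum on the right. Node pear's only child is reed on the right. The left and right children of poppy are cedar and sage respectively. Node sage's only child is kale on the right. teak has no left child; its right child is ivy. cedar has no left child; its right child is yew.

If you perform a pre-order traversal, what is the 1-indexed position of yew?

5

Pre-order visits the node, then its left subtree, then its right subtree.
Visit tulip.
At tulip: go left to mint.
  mint is a leaf — visit mint.
At tulip: go right to poppy.
  Visit poppy.
  At poppy: go left to cedar.
    Visit cedar.
    At cedar: no left child.
    At cedar: go right to yew.
      yew is a leaf — visit yew.
  At poppy: go right to sage.
    Visit sage.
    At sage: no left child.
    At sage: go right to kale.
      Visit kale.
      At kale: go left to hop.
        Visit hop.
        At hop: no left child.
        At hop: go right to plum.
          Visit plum.
          At plum: no left child.
          At plum: go right to teak.
            Visit teak.
            At teak: no left child.
            At teak: go right to ivy.
              ivy is a leaf — visit ivy.
      At kale: go right to pear.
        Visit pear.
        At pear: no left child.
        At pear: go right to reed.
          reed is a leaf — visit reed.
Full pre-order sequence: tulip, mint, poppy, cedar, yew, sage, kale, hop, plum, teak, ivy, pear, reed.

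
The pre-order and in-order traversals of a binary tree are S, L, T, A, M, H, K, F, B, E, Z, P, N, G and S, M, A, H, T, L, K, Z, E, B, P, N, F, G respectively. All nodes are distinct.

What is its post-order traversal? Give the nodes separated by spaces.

The first element of pre-order is the root; it splits in-order into left and right subtrees.
Root S: left subtree has 0 nodes { }, right has 13 {M, A, H, T, L, K, Z, E, B, P, N, F, G}.
  Root L: left subtree has 4 nodes {M, A, H, T}, right has 8 {K, Z, E, B, P, N, F, G}.
    Root T: left subtree has 3 nodes {M, A, H}, right has 0 { }.
      Root A: left subtree has 1 node {M}, right has 1 {H}.
    Root K: left subtree has 0 nodes { }, right has 7 {Z, E, B, P, N, F, G}.
      Root F: left subtree has 5 nodes {Z, E, B, P, N}, right has 1 {G}.
        Root B: left subtree has 2 nodes {Z, E}, right has 2 {P, N}.
          Root E: left subtree has 1 node {Z}, right has 0 { }.
          Root P: left subtree has 0 nodes { }, right has 1 {N}.

M H A T Z E N P B G F K L S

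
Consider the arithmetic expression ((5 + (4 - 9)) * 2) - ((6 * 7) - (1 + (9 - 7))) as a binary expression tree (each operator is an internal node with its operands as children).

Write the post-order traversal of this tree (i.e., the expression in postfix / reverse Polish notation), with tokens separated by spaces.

5 4 9 - + 2 * 6 7 * 1 9 7 - + - -

Post-order on an expression tree gives postfix notation: for each operator, emit left operand, right operand, then the operator.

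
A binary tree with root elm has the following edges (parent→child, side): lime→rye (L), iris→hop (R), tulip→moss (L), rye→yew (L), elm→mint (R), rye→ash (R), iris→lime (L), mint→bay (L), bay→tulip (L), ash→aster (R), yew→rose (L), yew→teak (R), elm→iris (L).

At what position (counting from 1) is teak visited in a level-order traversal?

Level-order visits nodes level by level from the root, left to right within each level.
Level 0: elm
Level 1: iris, mint
Level 2: lime, hop, bay
Level 3: rye, tulip
Level 4: yew, ash, moss
Level 5: rose, teak, aster
Full level-order sequence: elm, iris, mint, lime, hop, bay, rye, tulip, yew, ash, moss, rose, teak, aster.

13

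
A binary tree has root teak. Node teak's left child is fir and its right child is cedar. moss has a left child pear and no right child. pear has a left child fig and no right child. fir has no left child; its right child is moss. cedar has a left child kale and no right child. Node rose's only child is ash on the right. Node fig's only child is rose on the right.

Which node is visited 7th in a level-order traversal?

fig

Level-order visits nodes level by level from the root, left to right within each level.
Level 0: teak
Level 1: fir, cedar
Level 2: moss, kale
Level 3: pear
Level 4: fig
Level 5: rose
Level 6: ash
Full level-order sequence: teak, fir, cedar, moss, kale, pear, fig, rose, ash.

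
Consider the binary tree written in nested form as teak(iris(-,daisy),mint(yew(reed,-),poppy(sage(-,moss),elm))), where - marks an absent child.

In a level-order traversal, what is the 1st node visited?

teak

Level-order visits nodes level by level from the root, left to right within each level.
Level 0: teak
Level 1: iris, mint
Level 2: daisy, yew, poppy
Level 3: reed, sage, elm
Level 4: moss
Full level-order sequence: teak, iris, mint, daisy, yew, poppy, reed, sage, elm, moss.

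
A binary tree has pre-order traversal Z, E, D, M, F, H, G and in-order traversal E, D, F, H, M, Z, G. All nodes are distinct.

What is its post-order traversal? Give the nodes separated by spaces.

The first element of pre-order is the root; it splits in-order into left and right subtrees.
Root Z: left subtree has 5 nodes {E, D, F, H, M}, right has 1 {G}.
  Root E: left subtree has 0 nodes { }, right has 4 {D, F, H, M}.
    Root D: left subtree has 0 nodes { }, right has 3 {F, H, M}.
      Root M: left subtree has 2 nodes {F, H}, right has 0 { }.
        Root F: left subtree has 0 nodes { }, right has 1 {H}.

H F M D E G Z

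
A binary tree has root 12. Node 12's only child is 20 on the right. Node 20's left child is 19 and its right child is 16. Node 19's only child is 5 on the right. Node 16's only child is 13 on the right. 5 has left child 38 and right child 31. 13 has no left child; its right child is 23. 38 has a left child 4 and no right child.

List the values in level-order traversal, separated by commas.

Level-order visits nodes level by level from the root, left to right within each level.
Level 0: 12
Level 1: 20
Level 2: 19, 16
Level 3: 5, 13
Level 4: 38, 31, 23
Level 5: 4

12, 20, 19, 16, 5, 13, 38, 31, 23, 4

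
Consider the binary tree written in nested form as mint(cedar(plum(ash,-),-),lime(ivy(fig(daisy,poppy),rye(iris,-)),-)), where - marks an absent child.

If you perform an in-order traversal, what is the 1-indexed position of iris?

9

In-order visits the left subtree, then the node, then the right subtree.
At mint: go left to cedar.
  At cedar: go left to plum.
    At plum: go left to ash.
      ash is a leaf — visit ash.
    Visit plum.
    At plum: no right child.
  Visit cedar.
  At cedar: no right child.
Visit mint.
At mint: go right to lime.
  At lime: go left to ivy.
    At ivy: go left to fig.
      At fig: go left to daisy.
        daisy is a leaf — visit daisy.
      Visit fig.
      At fig: go right to poppy.
        poppy is a leaf — visit poppy.
    Visit ivy.
    At ivy: go right to rye.
      At rye: go left to iris.
        iris is a leaf — visit iris.
      Visit rye.
      At rye: no right child.
  Visit lime.
  At lime: no right child.
Full in-order sequence: ash, plum, cedar, mint, daisy, fig, poppy, ivy, iris, rye, lime.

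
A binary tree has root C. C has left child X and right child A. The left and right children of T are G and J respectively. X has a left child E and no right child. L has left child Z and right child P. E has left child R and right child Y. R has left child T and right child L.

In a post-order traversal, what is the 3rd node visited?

Post-order visits the left subtree, then the right subtree, then the node.
At C: go left to X.
  At X: go left to E.
    At E: go left to R.
      At R: go left to T.
        At T: go left to G.
          G is a leaf — visit G.
        At T: go right to J.
          J is a leaf — visit J.
        Visit T.
      At R: go right to L.
        At L: go left to Z.
          Z is a leaf — visit Z.
        At L: go right to P.
          P is a leaf — visit P.
        Visit L.
      Visit R.
    At E: go right to Y.
      Y is a leaf — visit Y.
    Visit E.
  At X: no right child.
  Visit X.
At C: go right to A.
  A is a leaf — visit A.
Visit C.
Full post-order sequence: G, J, T, Z, P, L, R, Y, E, X, A, C.

T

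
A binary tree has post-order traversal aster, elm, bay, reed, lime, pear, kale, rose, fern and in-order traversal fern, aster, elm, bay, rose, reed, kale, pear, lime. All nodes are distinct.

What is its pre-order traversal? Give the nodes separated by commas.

The last element of post-order is the root; it splits in-order into left and right subtrees.
Root fern: left subtree has 0 nodes { }, right has 8 {aster, elm, bay, rose, reed, kale, pear, lime}.
  Root rose: left subtree has 3 nodes {aster, elm, bay}, right has 4 {reed, kale, pear, lime}.
    Root bay: left subtree has 2 nodes {aster, elm}, right has 0 { }.
      Root elm: left subtree has 1 node {aster}, right has 0 { }.
    Root kale: left subtree has 1 node {reed}, right has 2 {pear, lime}.
      Root pear: left subtree has 0 nodes { }, right has 1 {lime}.

fern, rose, bay, elm, aster, kale, reed, pear, lime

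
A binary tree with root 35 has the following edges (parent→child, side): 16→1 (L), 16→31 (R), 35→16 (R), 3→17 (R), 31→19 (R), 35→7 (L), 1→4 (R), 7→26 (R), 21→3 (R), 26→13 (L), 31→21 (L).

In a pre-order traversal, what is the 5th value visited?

Pre-order visits the node, then its left subtree, then its right subtree.
Visit 35.
At 35: go left to 7.
  Visit 7.
  At 7: no left child.
  At 7: go right to 26.
    Visit 26.
    At 26: go left to 13.
      13 is a leaf — visit 13.
    At 26: no right child.
At 35: go right to 16.
  Visit 16.
  At 16: go left to 1.
    Visit 1.
    At 1: no left child.
    At 1: go right to 4.
      4 is a leaf — visit 4.
  At 16: go right to 31.
    Visit 31.
    At 31: go left to 21.
      Visit 21.
      At 21: no left child.
      At 21: go right to 3.
        Visit 3.
        At 3: no left child.
        At 3: go right to 17.
          17 is a leaf — visit 17.
    At 31: go right to 19.
      19 is a leaf — visit 19.
Full pre-order sequence: 35, 7, 26, 13, 16, 1, 4, 31, 21, 3, 17, 19.

16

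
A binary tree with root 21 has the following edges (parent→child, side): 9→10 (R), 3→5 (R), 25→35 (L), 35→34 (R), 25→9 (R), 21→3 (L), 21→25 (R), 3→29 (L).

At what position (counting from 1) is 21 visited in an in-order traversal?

4

In-order visits the left subtree, then the node, then the right subtree.
At 21: go left to 3.
  At 3: go left to 29.
    29 is a leaf — visit 29.
  Visit 3.
  At 3: go right to 5.
    5 is a leaf — visit 5.
Visit 21.
At 21: go right to 25.
  At 25: go left to 35.
    At 35: no left child.
    Visit 35.
    At 35: go right to 34.
      34 is a leaf — visit 34.
  Visit 25.
  At 25: go right to 9.
    At 9: no left child.
    Visit 9.
    At 9: go right to 10.
      10 is a leaf — visit 10.
Full in-order sequence: 29, 3, 5, 21, 35, 34, 25, 9, 10.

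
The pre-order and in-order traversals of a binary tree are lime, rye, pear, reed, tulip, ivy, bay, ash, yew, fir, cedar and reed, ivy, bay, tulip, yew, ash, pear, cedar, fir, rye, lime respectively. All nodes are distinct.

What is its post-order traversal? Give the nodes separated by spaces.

The first element of pre-order is the root; it splits in-order into left and right subtrees.
Root lime: left subtree has 10 nodes {reed, ivy, bay, tulip, yew, ash, pear, cedar, fir, rye}, right has 0 { }.
  Root rye: left subtree has 9 nodes {reed, ivy, bay, tulip, yew, ash, pear, cedar, fir}, right has 0 { }.
    Root pear: left subtree has 6 nodes {reed, ivy, bay, tulip, yew, ash}, right has 2 {cedar, fir}.
      Root reed: left subtree has 0 nodes { }, right has 5 {ivy, bay, tulip, yew, ash}.
        Root tulip: left subtree has 2 nodes {ivy, bay}, right has 2 {yew, ash}.
          Root ivy: left subtree has 0 nodes { }, right has 1 {bay}.
          Root ash: left subtree has 1 node {yew}, right has 0 { }.
      Root fir: left subtree has 1 node {cedar}, right has 0 { }.

bay ivy yew ash tulip reed cedar fir pear rye lime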